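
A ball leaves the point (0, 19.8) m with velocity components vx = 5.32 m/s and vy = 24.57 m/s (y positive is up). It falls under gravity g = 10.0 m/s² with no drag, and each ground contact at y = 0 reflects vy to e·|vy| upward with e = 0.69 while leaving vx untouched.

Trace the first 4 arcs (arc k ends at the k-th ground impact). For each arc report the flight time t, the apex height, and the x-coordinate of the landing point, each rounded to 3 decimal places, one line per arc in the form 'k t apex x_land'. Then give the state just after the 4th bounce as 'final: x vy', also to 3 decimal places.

Arc 1: start y=19.800, vy=24.570 → t=5.619, apex=49.984, x_land=29.892, impact vy=-31.618
  bounce: vy ← 0.69·31.618 = 21.816
Arc 2: start y=0.000, vy=21.816 → t=4.363, apex=23.797, x_land=53.104, impact vy=-21.816
  bounce: vy ← 0.69·21.816 = 15.053
Arc 3: start y=0.000, vy=15.053 → t=3.011, apex=11.330, x_land=69.121, impact vy=-15.053
  bounce: vy ← 0.69·15.053 = 10.387
Arc 4: start y=0.000, vy=10.387 → t=2.077, apex=5.394, x_land=80.173, impact vy=-10.387
  bounce: vy ← 0.69·10.387 = 7.167

1 5.619 49.984 29.892
2 4.363 23.797 53.104
3 3.011 11.330 69.121
4 2.077 5.394 80.173
final: 80.173 7.167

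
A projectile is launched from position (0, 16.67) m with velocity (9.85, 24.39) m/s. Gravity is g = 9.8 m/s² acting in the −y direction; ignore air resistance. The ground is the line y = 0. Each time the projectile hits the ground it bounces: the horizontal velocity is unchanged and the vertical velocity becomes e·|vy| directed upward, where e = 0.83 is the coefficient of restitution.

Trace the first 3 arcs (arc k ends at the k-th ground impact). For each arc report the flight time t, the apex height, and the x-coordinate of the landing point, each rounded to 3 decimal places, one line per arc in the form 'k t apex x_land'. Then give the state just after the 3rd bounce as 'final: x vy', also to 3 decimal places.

Arc 1: start y=16.670, vy=24.390 → t=5.587, apex=47.021, x_land=55.027, impact vy=-30.358
  bounce: vy ← 0.83·30.358 = 25.197
Arc 2: start y=0.000, vy=25.197 → t=5.142, apex=32.393, x_land=105.679, impact vy=-25.197
  bounce: vy ← 0.83·25.197 = 20.914
Arc 3: start y=0.000, vy=20.914 → t=4.268, apex=22.315, x_land=147.719, impact vy=-20.914
  bounce: vy ← 0.83·20.914 = 17.358

1 5.587 47.021 55.027
2 5.142 32.393 105.679
3 4.268 22.315 147.719
final: 147.719 17.358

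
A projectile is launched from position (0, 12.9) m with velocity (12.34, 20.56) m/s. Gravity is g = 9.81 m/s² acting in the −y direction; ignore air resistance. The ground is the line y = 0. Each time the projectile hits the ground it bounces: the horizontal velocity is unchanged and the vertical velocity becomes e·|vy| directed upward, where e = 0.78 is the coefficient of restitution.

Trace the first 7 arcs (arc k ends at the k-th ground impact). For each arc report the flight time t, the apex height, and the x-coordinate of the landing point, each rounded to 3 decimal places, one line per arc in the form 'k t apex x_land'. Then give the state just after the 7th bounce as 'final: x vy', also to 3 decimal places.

Arc 1: start y=12.900, vy=20.560 → t=4.746, apex=34.445, x_land=58.563, impact vy=-25.996
  bounce: vy ← 0.78·25.996 = 20.277
Arc 2: start y=0.000, vy=20.277 → t=4.134, apex=20.956, x_land=109.577, impact vy=-20.277
  bounce: vy ← 0.78·20.277 = 15.816
Arc 3: start y=0.000, vy=15.816 → t=3.225, apex=12.750, x_land=149.367, impact vy=-15.816
  bounce: vy ← 0.78·15.816 = 12.337
Arc 4: start y=0.000, vy=12.337 → t=2.515, apex=7.757, x_land=180.403, impact vy=-12.337
  bounce: vy ← 0.78·12.337 = 9.623
Arc 5: start y=0.000, vy=9.623 → t=1.962, apex=4.719, x_land=204.612, impact vy=-9.623
  bounce: vy ← 0.78·9.623 = 7.506
Arc 6: start y=0.000, vy=7.506 → t=1.530, apex=2.871, x_land=223.495, impact vy=-7.506
  bounce: vy ← 0.78·7.506 = 5.854
Arc 7: start y=0.000, vy=5.854 → t=1.194, apex=1.747, x_land=238.223, impact vy=-5.854
  bounce: vy ← 0.78·5.854 = 4.566

1 4.746 34.445 58.563
2 4.134 20.956 109.577
3 3.225 12.750 149.367
4 2.515 7.757 180.403
5 1.962 4.719 204.612
6 1.530 2.871 223.495
7 1.194 1.747 238.223
final: 238.223 4.566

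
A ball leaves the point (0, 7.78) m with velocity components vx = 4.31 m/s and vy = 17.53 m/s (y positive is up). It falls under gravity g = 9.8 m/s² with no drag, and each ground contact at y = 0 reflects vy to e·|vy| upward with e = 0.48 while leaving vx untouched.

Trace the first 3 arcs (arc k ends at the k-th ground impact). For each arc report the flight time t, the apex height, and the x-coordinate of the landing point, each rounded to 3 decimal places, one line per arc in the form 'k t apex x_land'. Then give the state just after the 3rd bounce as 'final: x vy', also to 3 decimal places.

1 3.977 23.459 17.140
2 2.101 5.405 26.193
3 1.008 1.245 30.539
final: 30.539 2.371

Arc 1: start y=7.780, vy=17.530 → t=3.977, apex=23.459, x_land=17.140, impact vy=-21.443
  bounce: vy ← 0.48·21.443 = 10.292
Arc 2: start y=0.000, vy=10.292 → t=2.101, apex=5.405, x_land=26.193, impact vy=-10.292
  bounce: vy ← 0.48·10.292 = 4.940
Arc 3: start y=0.000, vy=4.940 → t=1.008, apex=1.245, x_land=30.539, impact vy=-4.940
  bounce: vy ← 0.48·4.940 = 2.371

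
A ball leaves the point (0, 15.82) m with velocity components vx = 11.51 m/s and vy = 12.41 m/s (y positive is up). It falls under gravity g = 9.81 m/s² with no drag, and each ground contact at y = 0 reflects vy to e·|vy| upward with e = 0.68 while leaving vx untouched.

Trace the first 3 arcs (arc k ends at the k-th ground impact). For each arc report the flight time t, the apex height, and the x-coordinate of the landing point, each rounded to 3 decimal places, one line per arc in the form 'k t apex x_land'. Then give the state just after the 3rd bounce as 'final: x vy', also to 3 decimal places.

Arc 1: start y=15.820, vy=12.410 → t=3.462, apex=23.670, x_land=39.845, impact vy=-21.550
  bounce: vy ← 0.68·21.550 = 14.654
Arc 2: start y=0.000, vy=14.654 → t=2.988, apex=10.945, x_land=74.231, impact vy=-14.654
  bounce: vy ← 0.68·14.654 = 9.965
Arc 3: start y=0.000, vy=9.965 → t=2.032, apex=5.061, x_land=97.614, impact vy=-9.965
  bounce: vy ← 0.68·9.965 = 6.776

1 3.462 23.670 39.845
2 2.988 10.945 74.231
3 2.032 5.061 97.614
final: 97.614 6.776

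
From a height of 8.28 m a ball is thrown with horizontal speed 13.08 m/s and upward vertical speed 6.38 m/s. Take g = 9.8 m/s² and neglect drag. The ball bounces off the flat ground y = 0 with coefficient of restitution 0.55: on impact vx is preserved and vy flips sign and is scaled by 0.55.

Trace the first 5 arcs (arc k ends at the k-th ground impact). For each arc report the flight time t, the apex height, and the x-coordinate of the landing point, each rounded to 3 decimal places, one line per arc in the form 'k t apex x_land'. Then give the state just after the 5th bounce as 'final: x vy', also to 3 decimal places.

1 2.105 10.357 27.531
2 1.599 3.133 48.449
3 0.880 0.948 59.954
4 0.484 0.287 66.282
5 0.266 0.087 69.762
final: 69.762 0.717

Arc 1: start y=8.280, vy=6.380 → t=2.105, apex=10.357, x_land=27.531, impact vy=-14.248
  bounce: vy ← 0.55·14.248 = 7.836
Arc 2: start y=0.000, vy=7.836 → t=1.599, apex=3.133, x_land=48.449, impact vy=-7.836
  bounce: vy ← 0.55·7.836 = 4.310
Arc 3: start y=0.000, vy=4.310 → t=0.880, apex=0.948, x_land=59.954, impact vy=-4.310
  bounce: vy ← 0.55·4.310 = 2.370
Arc 4: start y=0.000, vy=2.370 → t=0.484, apex=0.287, x_land=66.282, impact vy=-2.370
  bounce: vy ← 0.55·2.370 = 1.304
Arc 5: start y=0.000, vy=1.304 → t=0.266, apex=0.087, x_land=69.762, impact vy=-1.304
  bounce: vy ← 0.55·1.304 = 0.717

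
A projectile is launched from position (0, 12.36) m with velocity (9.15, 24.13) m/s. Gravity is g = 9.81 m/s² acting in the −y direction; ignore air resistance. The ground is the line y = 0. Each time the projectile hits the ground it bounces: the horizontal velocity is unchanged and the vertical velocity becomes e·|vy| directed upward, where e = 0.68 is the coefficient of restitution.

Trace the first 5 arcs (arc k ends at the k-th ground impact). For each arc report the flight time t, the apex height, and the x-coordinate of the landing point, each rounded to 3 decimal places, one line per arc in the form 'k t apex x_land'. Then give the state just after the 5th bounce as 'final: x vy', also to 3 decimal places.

Arc 1: start y=12.360, vy=24.130 → t=5.387, apex=42.037, x_land=49.293, impact vy=-28.719
  bounce: vy ← 0.68·28.719 = 19.529
Arc 2: start y=0.000, vy=19.529 → t=3.981, apex=19.438, x_land=85.723, impact vy=-19.529
  bounce: vy ← 0.68·19.529 = 13.279
Arc 3: start y=0.000, vy=13.279 → t=2.707, apex=8.988, x_land=110.495, impact vy=-13.279
  bounce: vy ← 0.68·13.279 = 9.030
Arc 4: start y=0.000, vy=9.030 → t=1.841, apex=4.156, x_land=127.340, impact vy=-9.030
  bounce: vy ← 0.68·9.030 = 6.140
Arc 5: start y=0.000, vy=6.140 → t=1.252, apex=1.922, x_land=138.795, impact vy=-6.140
  bounce: vy ← 0.68·6.140 = 4.175

1 5.387 42.037 49.293
2 3.981 19.438 85.723
3 2.707 8.988 110.495
4 1.841 4.156 127.340
5 1.252 1.922 138.795
final: 138.795 4.175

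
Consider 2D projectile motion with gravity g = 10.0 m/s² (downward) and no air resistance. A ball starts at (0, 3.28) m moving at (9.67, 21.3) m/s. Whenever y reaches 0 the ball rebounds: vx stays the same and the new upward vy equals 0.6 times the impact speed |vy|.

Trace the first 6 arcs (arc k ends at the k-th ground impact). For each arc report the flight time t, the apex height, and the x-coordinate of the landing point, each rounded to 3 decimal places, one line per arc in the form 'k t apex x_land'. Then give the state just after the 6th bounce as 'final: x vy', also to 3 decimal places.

Arc 1: start y=3.280, vy=21.300 → t=4.409, apex=25.965, x_land=42.633, impact vy=-22.788
  bounce: vy ← 0.6·22.788 = 13.673
Arc 2: start y=0.000, vy=13.673 → t=2.735, apex=9.347, x_land=69.076, impact vy=-13.673
  bounce: vy ← 0.6·13.673 = 8.204
Arc 3: start y=0.000, vy=8.204 → t=1.641, apex=3.365, x_land=84.942, impact vy=-8.204
  bounce: vy ← 0.6·8.204 = 4.922
Arc 4: start y=0.000, vy=4.922 → t=0.984, apex=1.211, x_land=94.462, impact vy=-4.922
  bounce: vy ← 0.6·4.922 = 2.953
Arc 5: start y=0.000, vy=2.953 → t=0.591, apex=0.436, x_land=100.173, impact vy=-2.953
  bounce: vy ← 0.6·2.953 = 1.772
Arc 6: start y=0.000, vy=1.772 → t=0.354, apex=0.157, x_land=103.600, impact vy=-1.772
  bounce: vy ← 0.6·1.772 = 1.063

1 4.409 25.965 42.633
2 2.735 9.347 69.076
3 1.641 3.365 84.942
4 0.984 1.211 94.462
5 0.591 0.436 100.173
6 0.354 0.157 103.600
final: 103.600 1.063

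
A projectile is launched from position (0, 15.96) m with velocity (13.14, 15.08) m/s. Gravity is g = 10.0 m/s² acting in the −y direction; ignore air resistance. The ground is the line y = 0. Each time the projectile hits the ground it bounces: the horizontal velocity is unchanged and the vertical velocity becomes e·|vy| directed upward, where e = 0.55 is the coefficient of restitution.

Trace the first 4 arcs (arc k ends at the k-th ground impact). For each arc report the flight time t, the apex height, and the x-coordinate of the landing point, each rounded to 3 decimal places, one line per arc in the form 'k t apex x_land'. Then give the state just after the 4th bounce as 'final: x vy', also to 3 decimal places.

Arc 1: start y=15.960, vy=15.080 → t=3.846, apex=27.330, x_land=50.536, impact vy=-23.380
  bounce: vy ← 0.55·23.380 = 12.859
Arc 2: start y=0.000, vy=12.859 → t=2.572, apex=8.267, x_land=84.329, impact vy=-12.859
  bounce: vy ← 0.55·12.859 = 7.072
Arc 3: start y=0.000, vy=7.072 → t=1.414, apex=2.501, x_land=102.915, impact vy=-7.072
  bounce: vy ← 0.55·7.072 = 3.890
Arc 4: start y=0.000, vy=3.890 → t=0.778, apex=0.757, x_land=113.137, impact vy=-3.890
  bounce: vy ← 0.55·3.890 = 2.139

1 3.846 27.330 50.536
2 2.572 8.267 84.329
3 1.414 2.501 102.915
4 0.778 0.757 113.137
final: 113.137 2.139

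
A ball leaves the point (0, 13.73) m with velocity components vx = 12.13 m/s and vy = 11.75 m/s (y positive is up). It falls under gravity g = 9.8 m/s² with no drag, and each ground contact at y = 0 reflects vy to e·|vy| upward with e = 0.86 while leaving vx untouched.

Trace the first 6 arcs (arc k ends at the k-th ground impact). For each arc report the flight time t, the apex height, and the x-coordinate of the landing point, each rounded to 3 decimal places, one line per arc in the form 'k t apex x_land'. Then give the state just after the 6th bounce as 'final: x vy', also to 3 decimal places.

1 3.258 20.774 39.520
2 3.542 15.364 82.478
3 3.046 11.364 119.423
4 2.619 8.404 151.195
5 2.253 6.216 178.519
6 1.937 4.597 202.018
final: 202.018 8.164

Arc 1: start y=13.730, vy=11.750 → t=3.258, apex=20.774, x_land=39.520, impact vy=-20.178
  bounce: vy ← 0.86·20.178 = 17.353
Arc 2: start y=0.000, vy=17.353 → t=3.542, apex=15.364, x_land=82.478, impact vy=-17.353
  bounce: vy ← 0.86·17.353 = 14.924
Arc 3: start y=0.000, vy=14.924 → t=3.046, apex=11.364, x_land=119.423, impact vy=-14.924
  bounce: vy ← 0.86·14.924 = 12.835
Arc 4: start y=0.000, vy=12.835 → t=2.619, apex=8.404, x_land=151.195, impact vy=-12.835
  bounce: vy ← 0.86·12.835 = 11.038
Arc 5: start y=0.000, vy=11.038 → t=2.253, apex=6.216, x_land=178.519, impact vy=-11.038
  bounce: vy ← 0.86·11.038 = 9.492
Arc 6: start y=0.000, vy=9.492 → t=1.937, apex=4.597, x_land=202.018, impact vy=-9.492
  bounce: vy ← 0.86·9.492 = 8.164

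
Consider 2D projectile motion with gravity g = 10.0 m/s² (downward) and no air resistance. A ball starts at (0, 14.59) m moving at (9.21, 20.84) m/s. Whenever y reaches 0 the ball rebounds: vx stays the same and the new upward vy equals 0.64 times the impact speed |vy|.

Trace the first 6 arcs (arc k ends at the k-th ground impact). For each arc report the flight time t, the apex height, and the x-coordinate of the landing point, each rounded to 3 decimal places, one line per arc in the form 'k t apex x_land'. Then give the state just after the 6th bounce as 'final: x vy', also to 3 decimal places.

Arc 1: start y=14.590, vy=20.840 → t=4.779, apex=36.305, x_land=44.011, impact vy=-26.946
  bounce: vy ← 0.64·26.946 = 17.246
Arc 2: start y=0.000, vy=17.246 → t=3.449, apex=14.871, x_land=75.778, impact vy=-17.246
  bounce: vy ← 0.64·17.246 = 11.037
Arc 3: start y=0.000, vy=11.037 → t=2.207, apex=6.091, x_land=96.108, impact vy=-11.037
  bounce: vy ← 0.64·11.037 = 7.064
Arc 4: start y=0.000, vy=7.064 → t=1.413, apex=2.495, x_land=109.120, impact vy=-7.064
  bounce: vy ← 0.64·7.064 = 4.521
Arc 5: start y=0.000, vy=4.521 → t=0.904, apex=1.022, x_land=117.447, impact vy=-4.521
  bounce: vy ← 0.64·4.521 = 2.893
Arc 6: start y=0.000, vy=2.893 → t=0.579, apex=0.419, x_land=122.777, impact vy=-2.893
  bounce: vy ← 0.64·2.893 = 1.852

1 4.779 36.305 44.011
2 3.449 14.871 75.778
3 2.207 6.091 96.108
4 1.413 2.495 109.120
5 0.904 1.022 117.447
6 0.579 0.419 122.777
final: 122.777 1.852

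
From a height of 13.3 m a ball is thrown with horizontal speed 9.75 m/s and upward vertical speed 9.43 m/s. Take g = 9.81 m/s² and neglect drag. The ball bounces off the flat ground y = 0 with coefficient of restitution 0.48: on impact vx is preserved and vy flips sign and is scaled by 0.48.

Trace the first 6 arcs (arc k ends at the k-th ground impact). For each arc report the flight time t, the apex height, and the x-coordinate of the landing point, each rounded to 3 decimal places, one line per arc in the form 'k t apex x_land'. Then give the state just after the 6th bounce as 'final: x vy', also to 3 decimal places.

Arc 1: start y=13.300, vy=9.430 → t=2.868, apex=17.832, x_land=27.963, impact vy=-18.705
  bounce: vy ← 0.48·18.705 = 8.978
Arc 2: start y=0.000, vy=8.978 → t=1.830, apex=4.109, x_land=45.810, impact vy=-8.978
  bounce: vy ← 0.48·8.978 = 4.310
Arc 3: start y=0.000, vy=4.310 → t=0.879, apex=0.947, x_land=54.376, impact vy=-4.310
  bounce: vy ← 0.48·4.310 = 2.069
Arc 4: start y=0.000, vy=2.069 → t=0.422, apex=0.218, x_land=58.488, impact vy=-2.069
  bounce: vy ← 0.48·2.069 = 0.993
Arc 5: start y=0.000, vy=0.993 → t=0.202, apex=0.050, x_land=60.462, impact vy=-0.993
  bounce: vy ← 0.48·0.993 = 0.477
Arc 6: start y=0.000, vy=0.477 → t=0.097, apex=0.012, x_land=61.409, impact vy=-0.477
  bounce: vy ← 0.48·0.477 = 0.229

1 2.868 17.832 27.963
2 1.830 4.109 45.810
3 0.879 0.947 54.376
4 0.422 0.218 58.488
5 0.202 0.050 60.462
6 0.097 0.012 61.409
final: 61.409 0.229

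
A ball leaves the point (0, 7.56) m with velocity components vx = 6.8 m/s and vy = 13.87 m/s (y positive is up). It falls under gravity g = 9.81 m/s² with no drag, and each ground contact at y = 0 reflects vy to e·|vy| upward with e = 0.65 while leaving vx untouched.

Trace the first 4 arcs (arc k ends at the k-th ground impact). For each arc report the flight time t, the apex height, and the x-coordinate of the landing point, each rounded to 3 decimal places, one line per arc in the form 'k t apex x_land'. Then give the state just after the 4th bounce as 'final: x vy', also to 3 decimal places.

Arc 1: start y=7.560, vy=13.870 → t=3.295, apex=17.365, x_land=22.409, impact vy=-18.458
  bounce: vy ← 0.65·18.458 = 11.998
Arc 2: start y=0.000, vy=11.998 → t=2.446, apex=7.337, x_land=39.042, impact vy=-11.998
  bounce: vy ← 0.65·11.998 = 7.799
Arc 3: start y=0.000, vy=7.799 → t=1.590, apex=3.100, x_land=49.853, impact vy=-7.799
  bounce: vy ← 0.65·7.799 = 5.069
Arc 4: start y=0.000, vy=5.069 → t=1.033, apex=1.310, x_land=56.881, impact vy=-5.069
  bounce: vy ← 0.65·5.069 = 3.295

1 3.295 17.365 22.409
2 2.446 7.337 39.042
3 1.590 3.100 49.853
4 1.033 1.310 56.881
final: 56.881 3.295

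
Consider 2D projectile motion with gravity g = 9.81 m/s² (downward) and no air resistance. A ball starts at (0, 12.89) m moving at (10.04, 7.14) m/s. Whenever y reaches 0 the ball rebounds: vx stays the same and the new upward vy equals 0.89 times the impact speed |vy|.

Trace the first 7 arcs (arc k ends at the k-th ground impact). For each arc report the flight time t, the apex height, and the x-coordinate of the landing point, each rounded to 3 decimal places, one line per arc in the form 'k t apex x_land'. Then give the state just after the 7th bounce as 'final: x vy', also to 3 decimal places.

1 2.505 15.488 25.148
2 3.163 12.268 56.905
3 2.815 9.718 85.169
4 2.505 7.697 110.323
5 2.230 6.097 132.711
6 1.985 4.830 152.636
7 1.766 3.825 170.369
final: 170.369 7.710

Arc 1: start y=12.890, vy=7.140 → t=2.505, apex=15.488, x_land=25.148, impact vy=-17.432
  bounce: vy ← 0.89·17.432 = 15.515
Arc 2: start y=0.000, vy=15.515 → t=3.163, apex=12.268, x_land=56.905, impact vy=-15.515
  bounce: vy ← 0.89·15.515 = 13.808
Arc 3: start y=0.000, vy=13.808 → t=2.815, apex=9.718, x_land=85.169, impact vy=-13.808
  bounce: vy ← 0.89·13.808 = 12.289
Arc 4: start y=0.000, vy=12.289 → t=2.505, apex=7.697, x_land=110.323, impact vy=-12.289
  bounce: vy ← 0.89·12.289 = 10.937
Arc 5: start y=0.000, vy=10.937 → t=2.230, apex=6.097, x_land=132.711, impact vy=-10.937
  bounce: vy ← 0.89·10.937 = 9.734
Arc 6: start y=0.000, vy=9.734 → t=1.985, apex=4.830, x_land=152.636, impact vy=-9.734
  bounce: vy ← 0.89·9.734 = 8.663
Arc 7: start y=0.000, vy=8.663 → t=1.766, apex=3.825, x_land=170.369, impact vy=-8.663
  bounce: vy ← 0.89·8.663 = 7.710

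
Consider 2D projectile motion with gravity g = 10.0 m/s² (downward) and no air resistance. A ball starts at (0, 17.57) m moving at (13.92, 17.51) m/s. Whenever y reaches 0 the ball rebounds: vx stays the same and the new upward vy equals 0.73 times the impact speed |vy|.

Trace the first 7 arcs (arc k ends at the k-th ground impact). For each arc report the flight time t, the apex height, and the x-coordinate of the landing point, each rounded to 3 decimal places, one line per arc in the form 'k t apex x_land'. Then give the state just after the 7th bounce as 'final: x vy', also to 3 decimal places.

Arc 1: start y=17.570, vy=17.510 → t=4.316, apex=32.900, x_land=60.081, impact vy=-25.652
  bounce: vy ← 0.73·25.652 = 18.726
Arc 2: start y=0.000, vy=18.726 → t=3.745, apex=17.532, x_land=112.213, impact vy=-18.726
  bounce: vy ← 0.73·18.726 = 13.670
Arc 3: start y=0.000, vy=13.670 → t=2.734, apex=9.343, x_land=150.269, impact vy=-13.670
  bounce: vy ← 0.73·13.670 = 9.979
Arc 4: start y=0.000, vy=9.979 → t=1.996, apex=4.979, x_land=178.051, impact vy=-9.979
  bounce: vy ← 0.73·9.979 = 7.285
Arc 5: start y=0.000, vy=7.285 → t=1.457, apex=2.653, x_land=198.331, impact vy=-7.285
  bounce: vy ← 0.73·7.285 = 5.318
Arc 6: start y=0.000, vy=5.318 → t=1.064, apex=1.414, x_land=213.135, impact vy=-5.318
  bounce: vy ← 0.73·5.318 = 3.882
Arc 7: start y=0.000, vy=3.882 → t=0.776, apex=0.753, x_land=223.943, impact vy=-3.882
  bounce: vy ← 0.73·3.882 = 2.834

1 4.316 32.900 60.081
2 3.745 17.532 112.213
3 2.734 9.343 150.269
4 1.996 4.979 178.051
5 1.457 2.653 198.331
6 1.064 1.414 213.135
7 0.776 0.753 223.943
final: 223.943 2.834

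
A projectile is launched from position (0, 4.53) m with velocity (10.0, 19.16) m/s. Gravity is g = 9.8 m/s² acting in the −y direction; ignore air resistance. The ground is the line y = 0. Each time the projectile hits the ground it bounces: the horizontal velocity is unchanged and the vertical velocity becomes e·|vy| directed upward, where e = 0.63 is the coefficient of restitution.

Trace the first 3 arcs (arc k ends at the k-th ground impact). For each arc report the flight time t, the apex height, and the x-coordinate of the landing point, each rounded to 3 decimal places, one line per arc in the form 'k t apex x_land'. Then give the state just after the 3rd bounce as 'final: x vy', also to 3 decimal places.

Arc 1: start y=4.530, vy=19.160 → t=4.134, apex=23.260, x_land=41.338, impact vy=-21.352
  bounce: vy ← 0.63·21.352 = 13.452
Arc 2: start y=0.000, vy=13.452 → t=2.745, apex=9.232, x_land=68.791, impact vy=-13.452
  bounce: vy ← 0.63·13.452 = 8.474
Arc 3: start y=0.000, vy=8.474 → t=1.729, apex=3.664, x_land=86.085, impact vy=-8.474
  bounce: vy ← 0.63·8.474 = 5.339

1 4.134 23.260 41.338
2 2.745 9.232 68.791
3 1.729 3.664 86.085
final: 86.085 5.339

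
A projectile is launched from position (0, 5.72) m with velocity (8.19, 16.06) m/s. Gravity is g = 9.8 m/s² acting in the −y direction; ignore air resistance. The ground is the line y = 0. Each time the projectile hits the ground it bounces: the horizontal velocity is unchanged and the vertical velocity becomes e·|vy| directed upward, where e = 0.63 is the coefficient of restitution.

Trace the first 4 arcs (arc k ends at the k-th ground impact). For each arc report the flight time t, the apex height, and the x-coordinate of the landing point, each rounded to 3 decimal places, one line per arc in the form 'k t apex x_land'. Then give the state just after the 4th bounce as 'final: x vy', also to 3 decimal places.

Arc 1: start y=5.720, vy=16.060 → t=3.602, apex=18.879, x_land=29.498, impact vy=-19.236
  bounce: vy ← 0.63·19.236 = 12.119
Arc 2: start y=0.000, vy=12.119 → t=2.473, apex=7.493, x_land=49.753, impact vy=-12.119
  bounce: vy ← 0.63·12.119 = 7.635
Arc 3: start y=0.000, vy=7.635 → t=1.558, apex=2.974, x_land=62.515, impact vy=-7.635
  bounce: vy ← 0.63·7.635 = 4.810
Arc 4: start y=0.000, vy=4.810 → t=0.982, apex=1.180, x_land=70.554, impact vy=-4.810
  bounce: vy ← 0.63·4.810 = 3.030

1 3.602 18.879 29.498
2 2.473 7.493 49.753
3 1.558 2.974 62.515
4 0.982 1.180 70.554
final: 70.554 3.030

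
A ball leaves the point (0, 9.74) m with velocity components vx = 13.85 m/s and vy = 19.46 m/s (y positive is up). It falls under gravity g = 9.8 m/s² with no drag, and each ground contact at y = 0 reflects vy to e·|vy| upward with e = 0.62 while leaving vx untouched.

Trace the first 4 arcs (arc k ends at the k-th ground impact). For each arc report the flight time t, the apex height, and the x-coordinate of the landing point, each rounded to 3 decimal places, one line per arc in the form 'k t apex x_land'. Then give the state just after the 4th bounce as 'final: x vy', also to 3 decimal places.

Arc 1: start y=9.740, vy=19.460 → t=4.421, apex=29.061, x_land=61.231, impact vy=-23.866
  bounce: vy ← 0.62·23.866 = 14.797
Arc 2: start y=0.000, vy=14.797 → t=3.020, apex=11.171, x_land=103.056, impact vy=-14.797
  bounce: vy ← 0.62·14.797 = 9.174
Arc 3: start y=0.000, vy=9.174 → t=1.872, apex=4.294, x_land=128.987, impact vy=-9.174
  bounce: vy ← 0.62·9.174 = 5.688
Arc 4: start y=0.000, vy=5.688 → t=1.161, apex=1.651, x_land=145.064, impact vy=-5.688
  bounce: vy ← 0.62·5.688 = 3.527

1 4.421 29.061 61.231
2 3.020 11.171 103.056
3 1.872 4.294 128.987
4 1.161 1.651 145.064
final: 145.064 3.527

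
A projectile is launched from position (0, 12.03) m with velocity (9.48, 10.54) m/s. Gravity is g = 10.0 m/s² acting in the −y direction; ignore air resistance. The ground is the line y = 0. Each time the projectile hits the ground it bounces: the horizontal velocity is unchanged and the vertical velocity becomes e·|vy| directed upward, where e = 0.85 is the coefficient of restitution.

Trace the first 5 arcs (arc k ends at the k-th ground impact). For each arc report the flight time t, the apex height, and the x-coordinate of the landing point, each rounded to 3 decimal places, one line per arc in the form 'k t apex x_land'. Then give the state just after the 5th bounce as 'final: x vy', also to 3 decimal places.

Arc 1: start y=12.030, vy=10.540 → t=2.929, apex=17.585, x_land=27.770, impact vy=-18.753
  bounce: vy ← 0.85·18.753 = 15.940
Arc 2: start y=0.000, vy=15.940 → t=3.188, apex=12.705, x_land=57.993, impact vy=-15.940
  bounce: vy ← 0.85·15.940 = 13.549
Arc 3: start y=0.000, vy=13.549 → t=2.710, apex=9.179, x_land=83.683, impact vy=-13.549
  bounce: vy ← 0.85·13.549 = 11.517
Arc 4: start y=0.000, vy=11.517 → t=2.303, apex=6.632, x_land=105.519, impact vy=-11.517
  bounce: vy ← 0.85·11.517 = 9.789
Arc 5: start y=0.000, vy=9.789 → t=1.958, apex=4.792, x_land=124.080, impact vy=-9.789
  bounce: vy ← 0.85·9.789 = 8.321

1 2.929 17.585 27.770
2 3.188 12.705 57.993
3 2.710 9.179 83.683
4 2.303 6.632 105.519
5 1.958 4.792 124.080
final: 124.080 8.321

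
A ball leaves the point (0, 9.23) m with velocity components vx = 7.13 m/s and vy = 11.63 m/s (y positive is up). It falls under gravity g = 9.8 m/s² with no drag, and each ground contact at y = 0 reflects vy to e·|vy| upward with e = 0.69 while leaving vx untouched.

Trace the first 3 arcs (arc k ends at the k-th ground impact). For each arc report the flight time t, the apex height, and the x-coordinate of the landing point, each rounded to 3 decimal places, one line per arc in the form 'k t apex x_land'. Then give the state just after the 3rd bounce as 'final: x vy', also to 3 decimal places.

Arc 1: start y=9.230, vy=11.630 → t=3.001, apex=16.131, x_land=21.398, impact vy=-17.781
  bounce: vy ← 0.69·17.781 = 12.269
Arc 2: start y=0.000, vy=12.269 → t=2.504, apex=7.680, x_land=39.251, impact vy=-12.269
  bounce: vy ← 0.69·12.269 = 8.466
Arc 3: start y=0.000, vy=8.466 → t=1.728, apex=3.656, x_land=51.569, impact vy=-8.466
  bounce: vy ← 0.69·8.466 = 5.841

1 3.001 16.131 21.398
2 2.504 7.680 39.251
3 1.728 3.656 51.569
final: 51.569 5.841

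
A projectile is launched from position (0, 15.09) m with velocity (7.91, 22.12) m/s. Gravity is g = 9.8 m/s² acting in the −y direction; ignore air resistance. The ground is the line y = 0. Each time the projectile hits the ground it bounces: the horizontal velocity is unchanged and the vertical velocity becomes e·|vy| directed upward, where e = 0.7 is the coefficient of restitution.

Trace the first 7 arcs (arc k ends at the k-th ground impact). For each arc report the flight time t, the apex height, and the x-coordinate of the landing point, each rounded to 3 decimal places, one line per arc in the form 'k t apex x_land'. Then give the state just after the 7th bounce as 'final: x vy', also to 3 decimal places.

1 5.116 40.054 40.469
2 4.003 19.626 72.131
3 2.802 9.617 94.294
4 1.961 4.712 109.808
5 1.373 2.309 120.667
6 0.961 1.131 128.269
7 0.673 0.554 133.591
final: 133.591 2.307

Arc 1: start y=15.090, vy=22.120 → t=5.116, apex=40.054, x_land=40.469, impact vy=-28.019
  bounce: vy ← 0.7·28.019 = 19.613
Arc 2: start y=0.000, vy=19.613 → t=4.003, apex=19.626, x_land=72.131, impact vy=-19.613
  bounce: vy ← 0.7·19.613 = 13.729
Arc 3: start y=0.000, vy=13.729 → t=2.802, apex=9.617, x_land=94.294, impact vy=-13.729
  bounce: vy ← 0.7·13.729 = 9.610
Arc 4: start y=0.000, vy=9.610 → t=1.961, apex=4.712, x_land=109.808, impact vy=-9.610
  bounce: vy ← 0.7·9.610 = 6.727
Arc 5: start y=0.000, vy=6.727 → t=1.373, apex=2.309, x_land=120.667, impact vy=-6.727
  bounce: vy ← 0.7·6.727 = 4.709
Arc 6: start y=0.000, vy=4.709 → t=0.961, apex=1.131, x_land=128.269, impact vy=-4.709
  bounce: vy ← 0.7·4.709 = 3.296
Arc 7: start y=0.000, vy=3.296 → t=0.673, apex=0.554, x_land=133.591, impact vy=-3.296
  bounce: vy ← 0.7·3.296 = 2.307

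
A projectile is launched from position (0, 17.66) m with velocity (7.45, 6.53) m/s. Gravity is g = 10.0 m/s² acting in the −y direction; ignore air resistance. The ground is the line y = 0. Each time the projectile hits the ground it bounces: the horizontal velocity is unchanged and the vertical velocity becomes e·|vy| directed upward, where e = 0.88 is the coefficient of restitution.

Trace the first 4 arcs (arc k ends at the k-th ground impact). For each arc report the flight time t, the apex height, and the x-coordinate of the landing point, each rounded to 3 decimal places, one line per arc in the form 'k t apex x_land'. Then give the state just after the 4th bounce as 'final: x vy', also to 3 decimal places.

1 2.643 19.792 19.687
2 3.502 15.327 45.774
3 3.081 11.869 68.731
4 2.712 9.192 88.933
final: 88.933 11.931

Arc 1: start y=17.660, vy=6.530 → t=2.643, apex=19.792, x_land=19.687, impact vy=-19.896
  bounce: vy ← 0.88·19.896 = 17.508
Arc 2: start y=0.000, vy=17.508 → t=3.502, apex=15.327, x_land=45.774, impact vy=-17.508
  bounce: vy ← 0.88·17.508 = 15.407
Arc 3: start y=0.000, vy=15.407 → t=3.081, apex=11.869, x_land=68.731, impact vy=-15.407
  bounce: vy ← 0.88·15.407 = 13.558
Arc 4: start y=0.000, vy=13.558 → t=2.712, apex=9.192, x_land=88.933, impact vy=-13.558
  bounce: vy ← 0.88·13.558 = 11.931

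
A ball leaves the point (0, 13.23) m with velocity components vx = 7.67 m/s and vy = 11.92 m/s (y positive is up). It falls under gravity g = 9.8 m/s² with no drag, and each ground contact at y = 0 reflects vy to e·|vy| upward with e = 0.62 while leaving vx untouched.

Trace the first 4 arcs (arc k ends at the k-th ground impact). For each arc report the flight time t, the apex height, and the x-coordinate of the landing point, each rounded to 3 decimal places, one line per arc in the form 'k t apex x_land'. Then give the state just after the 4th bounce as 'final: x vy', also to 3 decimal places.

Arc 1: start y=13.230, vy=11.920 → t=3.261, apex=20.479, x_land=25.010, impact vy=-20.035
  bounce: vy ← 0.62·20.035 = 12.422
Arc 2: start y=0.000, vy=12.422 → t=2.535, apex=7.872, x_land=44.453, impact vy=-12.422
  bounce: vy ← 0.62·12.422 = 7.701
Arc 3: start y=0.000, vy=7.701 → t=1.572, apex=3.026, x_land=56.508, impact vy=-7.701
  bounce: vy ← 0.62·7.701 = 4.775
Arc 4: start y=0.000, vy=4.775 → t=0.974, apex=1.163, x_land=63.982, impact vy=-4.775
  bounce: vy ← 0.62·4.775 = 2.960

1 3.261 20.479 25.010
2 2.535 7.872 44.453
3 1.572 3.026 56.508
4 0.974 1.163 63.982
final: 63.982 2.960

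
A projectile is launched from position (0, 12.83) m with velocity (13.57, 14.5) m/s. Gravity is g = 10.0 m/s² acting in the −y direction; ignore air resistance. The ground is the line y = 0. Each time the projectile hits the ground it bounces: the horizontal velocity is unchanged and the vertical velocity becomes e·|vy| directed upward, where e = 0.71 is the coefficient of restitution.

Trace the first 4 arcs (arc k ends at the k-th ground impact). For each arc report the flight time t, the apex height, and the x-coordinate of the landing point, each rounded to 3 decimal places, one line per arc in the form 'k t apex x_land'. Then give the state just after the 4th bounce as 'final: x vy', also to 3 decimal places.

1 3.611 23.343 48.997
2 3.068 11.767 90.632
3 2.178 5.932 120.192
4 1.547 2.990 141.181
final: 141.181 5.491

Arc 1: start y=12.830, vy=14.500 → t=3.611, apex=23.343, x_land=48.997, impact vy=-21.607
  bounce: vy ← 0.71·21.607 = 15.341
Arc 2: start y=0.000, vy=15.341 → t=3.068, apex=11.767, x_land=90.632, impact vy=-15.341
  bounce: vy ← 0.71·15.341 = 10.892
Arc 3: start y=0.000, vy=10.892 → t=2.178, apex=5.932, x_land=120.192, impact vy=-10.892
  bounce: vy ← 0.71·10.892 = 7.733
Arc 4: start y=0.000, vy=7.733 → t=1.547, apex=2.990, x_land=141.181, impact vy=-7.733
  bounce: vy ← 0.71·7.733 = 5.491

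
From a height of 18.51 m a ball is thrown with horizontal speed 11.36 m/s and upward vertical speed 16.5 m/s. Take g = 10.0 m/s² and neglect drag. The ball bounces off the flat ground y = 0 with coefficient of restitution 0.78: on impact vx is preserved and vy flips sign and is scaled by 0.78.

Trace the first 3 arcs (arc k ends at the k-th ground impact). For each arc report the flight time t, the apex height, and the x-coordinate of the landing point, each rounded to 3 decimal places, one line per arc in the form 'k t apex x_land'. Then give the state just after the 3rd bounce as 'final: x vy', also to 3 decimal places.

1 4.185 32.123 47.538
2 3.954 19.543 92.456
3 3.084 11.890 127.492
final: 127.492 12.028

Arc 1: start y=18.510, vy=16.500 → t=4.185, apex=32.123, x_land=47.538, impact vy=-25.347
  bounce: vy ← 0.78·25.347 = 19.770
Arc 2: start y=0.000, vy=19.770 → t=3.954, apex=19.543, x_land=92.456, impact vy=-19.770
  bounce: vy ← 0.78·19.770 = 15.421
Arc 3: start y=0.000, vy=15.421 → t=3.084, apex=11.890, x_land=127.492, impact vy=-15.421
  bounce: vy ← 0.78·15.421 = 12.028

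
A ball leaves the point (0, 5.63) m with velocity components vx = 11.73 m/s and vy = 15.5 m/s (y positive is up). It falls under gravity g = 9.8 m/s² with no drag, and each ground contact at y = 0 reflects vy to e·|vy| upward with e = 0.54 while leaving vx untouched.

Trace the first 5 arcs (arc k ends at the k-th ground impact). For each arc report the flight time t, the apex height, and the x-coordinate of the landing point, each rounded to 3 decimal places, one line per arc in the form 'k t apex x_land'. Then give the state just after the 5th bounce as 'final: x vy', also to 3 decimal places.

Arc 1: start y=5.630, vy=15.500 → t=3.492, apex=17.888, x_land=40.964, impact vy=-18.724
  bounce: vy ← 0.54·18.724 = 10.111
Arc 2: start y=0.000, vy=10.111 → t=2.063, apex=5.216, x_land=65.169, impact vy=-10.111
  bounce: vy ← 0.54·10.111 = 5.460
Arc 3: start y=0.000, vy=5.460 → t=1.114, apex=1.521, x_land=78.240, impact vy=-5.460
  bounce: vy ← 0.54·5.460 = 2.948
Arc 4: start y=0.000, vy=2.948 → t=0.602, apex=0.444, x_land=85.298, impact vy=-2.948
  bounce: vy ← 0.54·2.948 = 1.592
Arc 5: start y=0.000, vy=1.592 → t=0.325, apex=0.129, x_land=89.109, impact vy=-1.592
  bounce: vy ← 0.54·1.592 = 0.860

1 3.492 17.888 40.964
2 2.063 5.216 65.169
3 1.114 1.521 78.240
4 0.602 0.444 85.298
5 0.325 0.129 89.109
final: 89.109 0.860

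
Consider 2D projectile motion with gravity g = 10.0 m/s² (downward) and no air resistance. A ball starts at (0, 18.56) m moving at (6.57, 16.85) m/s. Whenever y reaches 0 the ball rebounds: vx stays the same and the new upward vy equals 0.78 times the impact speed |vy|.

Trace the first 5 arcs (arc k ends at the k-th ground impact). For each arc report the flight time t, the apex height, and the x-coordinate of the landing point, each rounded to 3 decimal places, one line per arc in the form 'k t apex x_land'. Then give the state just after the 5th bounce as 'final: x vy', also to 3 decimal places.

1 4.245 32.756 27.887
2 3.993 19.929 54.120
3 3.114 12.125 74.582
4 2.429 7.377 90.542
5 1.895 4.488 102.991
final: 102.991 7.390

Arc 1: start y=18.560, vy=16.850 → t=4.245, apex=32.756, x_land=27.887, impact vy=-25.595
  bounce: vy ← 0.78·25.595 = 19.964
Arc 2: start y=0.000, vy=19.964 → t=3.993, apex=19.929, x_land=54.120, impact vy=-19.964
  bounce: vy ← 0.78·19.964 = 15.572
Arc 3: start y=0.000, vy=15.572 → t=3.114, apex=12.125, x_land=74.582, impact vy=-15.572
  bounce: vy ← 0.78·15.572 = 12.146
Arc 4: start y=0.000, vy=12.146 → t=2.429, apex=7.377, x_land=90.542, impact vy=-12.146
  bounce: vy ← 0.78·12.146 = 9.474
Arc 5: start y=0.000, vy=9.474 → t=1.895, apex=4.488, x_land=102.991, impact vy=-9.474
  bounce: vy ← 0.78·9.474 = 7.390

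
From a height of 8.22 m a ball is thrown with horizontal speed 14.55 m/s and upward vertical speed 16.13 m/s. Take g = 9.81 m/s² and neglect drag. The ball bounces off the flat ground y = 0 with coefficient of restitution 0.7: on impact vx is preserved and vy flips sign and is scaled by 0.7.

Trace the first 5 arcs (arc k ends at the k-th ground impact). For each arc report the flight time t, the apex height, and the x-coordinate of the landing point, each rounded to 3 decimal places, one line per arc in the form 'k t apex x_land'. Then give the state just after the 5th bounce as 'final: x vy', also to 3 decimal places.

Arc 1: start y=8.220, vy=16.130 → t=3.737, apex=21.481, x_land=54.372, impact vy=-20.529
  bounce: vy ← 0.7·20.529 = 14.371
Arc 2: start y=0.000, vy=14.371 → t=2.930, apex=10.526, x_land=97.001, impact vy=-14.371
  bounce: vy ← 0.7·14.371 = 10.059
Arc 3: start y=0.000, vy=10.059 → t=2.051, apex=5.158, x_land=126.840, impact vy=-10.059
  bounce: vy ← 0.7·10.059 = 7.042
Arc 4: start y=0.000, vy=7.042 → t=1.436, apex=2.527, x_land=147.728, impact vy=-7.042
  bounce: vy ← 0.7·7.042 = 4.929
Arc 5: start y=0.000, vy=4.929 → t=1.005, apex=1.238, x_land=162.350, impact vy=-4.929
  bounce: vy ← 0.7·4.929 = 3.450

1 3.737 21.481 54.372
2 2.930 10.526 97.001
3 2.051 5.158 126.840
4 1.436 2.527 147.728
5 1.005 1.238 162.350
final: 162.350 3.450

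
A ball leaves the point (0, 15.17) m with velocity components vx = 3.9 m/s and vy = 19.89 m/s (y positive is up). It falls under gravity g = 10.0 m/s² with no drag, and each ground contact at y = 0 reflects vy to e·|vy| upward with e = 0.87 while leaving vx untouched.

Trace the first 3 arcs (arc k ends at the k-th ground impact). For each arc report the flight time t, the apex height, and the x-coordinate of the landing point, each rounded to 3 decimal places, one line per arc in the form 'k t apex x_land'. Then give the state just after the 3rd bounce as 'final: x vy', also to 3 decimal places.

Arc 1: start y=15.170, vy=19.890 → t=4.633, apex=34.951, x_land=18.068, impact vy=-26.439
  bounce: vy ← 0.87·26.439 = 23.002
Arc 2: start y=0.000, vy=23.002 → t=4.600, apex=26.454, x_land=36.010, impact vy=-23.002
  bounce: vy ← 0.87·23.002 = 20.012
Arc 3: start y=0.000, vy=20.012 → t=4.002, apex=20.023, x_land=51.619, impact vy=-20.012
  bounce: vy ← 0.87·20.012 = 17.410

1 4.633 34.951 18.068
2 4.600 26.454 36.010
3 4.002 20.023 51.619
final: 51.619 17.410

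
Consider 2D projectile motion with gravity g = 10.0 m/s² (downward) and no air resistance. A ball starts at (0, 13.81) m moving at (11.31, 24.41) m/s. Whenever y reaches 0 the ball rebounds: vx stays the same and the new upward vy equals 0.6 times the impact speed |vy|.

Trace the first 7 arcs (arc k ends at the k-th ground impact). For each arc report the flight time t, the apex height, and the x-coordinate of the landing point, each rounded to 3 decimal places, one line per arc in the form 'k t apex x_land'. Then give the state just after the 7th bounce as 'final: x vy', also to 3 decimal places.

Arc 1: start y=13.810, vy=24.410 → t=5.394, apex=43.602, x_land=61.007, impact vy=-29.530
  bounce: vy ← 0.6·29.530 = 17.718
Arc 2: start y=0.000, vy=17.718 → t=3.544, apex=15.697, x_land=101.085, impact vy=-17.718
  bounce: vy ← 0.6·17.718 = 10.631
Arc 3: start y=0.000, vy=10.631 → t=2.126, apex=5.651, x_land=125.133, impact vy=-10.631
  bounce: vy ← 0.6·10.631 = 6.379
Arc 4: start y=0.000, vy=6.379 → t=1.276, apex=2.034, x_land=139.561, impact vy=-6.379
  bounce: vy ← 0.6·6.379 = 3.827
Arc 5: start y=0.000, vy=3.827 → t=0.765, apex=0.732, x_land=148.218, impact vy=-3.827
  bounce: vy ← 0.6·3.827 = 2.296
Arc 6: start y=0.000, vy=2.296 → t=0.459, apex=0.264, x_land=153.412, impact vy=-2.296
  bounce: vy ← 0.6·2.296 = 1.378
Arc 7: start y=0.000, vy=1.378 → t=0.276, apex=0.095, x_land=156.529, impact vy=-1.378
  bounce: vy ← 0.6·1.378 = 0.827

1 5.394 43.602 61.007
2 3.544 15.697 101.085
3 2.126 5.651 125.133
4 1.276 2.034 139.561
5 0.765 0.732 148.218
6 0.459 0.264 153.412
7 0.276 0.095 156.529
final: 156.529 0.827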